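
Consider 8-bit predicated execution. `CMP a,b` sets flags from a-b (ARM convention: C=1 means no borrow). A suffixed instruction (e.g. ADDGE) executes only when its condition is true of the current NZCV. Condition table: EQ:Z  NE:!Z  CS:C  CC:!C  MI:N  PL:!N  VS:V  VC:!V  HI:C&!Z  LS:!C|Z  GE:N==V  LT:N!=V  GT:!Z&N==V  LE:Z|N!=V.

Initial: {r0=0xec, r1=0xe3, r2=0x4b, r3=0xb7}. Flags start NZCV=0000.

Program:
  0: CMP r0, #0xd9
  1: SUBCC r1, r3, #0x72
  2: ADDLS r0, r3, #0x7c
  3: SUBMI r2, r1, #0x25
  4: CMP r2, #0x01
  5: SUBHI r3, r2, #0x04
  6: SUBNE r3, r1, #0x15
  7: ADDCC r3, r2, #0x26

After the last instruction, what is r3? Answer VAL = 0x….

VAL = 0xce

0: ✓ CMP  NZCV=0010
1: · SUBCC
2: · ADDLS
3: · SUBMI
4: ✓ CMP  NZCV=0010
5: ✓ SUBHI  r3←0x47
6: ✓ SUBNE  r3←0xce
7: · ADDCC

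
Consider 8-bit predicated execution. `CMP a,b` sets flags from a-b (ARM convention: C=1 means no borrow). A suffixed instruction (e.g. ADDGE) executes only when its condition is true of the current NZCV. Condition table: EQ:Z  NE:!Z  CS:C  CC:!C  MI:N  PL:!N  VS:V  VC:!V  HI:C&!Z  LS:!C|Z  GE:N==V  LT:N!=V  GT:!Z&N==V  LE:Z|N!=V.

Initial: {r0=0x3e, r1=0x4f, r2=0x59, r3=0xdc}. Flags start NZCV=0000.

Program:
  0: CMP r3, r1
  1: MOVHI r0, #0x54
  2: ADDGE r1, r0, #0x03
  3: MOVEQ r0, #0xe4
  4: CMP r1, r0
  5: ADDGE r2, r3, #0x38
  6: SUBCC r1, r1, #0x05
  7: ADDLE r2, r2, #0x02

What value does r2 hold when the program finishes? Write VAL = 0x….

0: ✓ CMP  NZCV=1010
1: ✓ MOVHI  r0←0x54
2: · ADDGE
3: · MOVEQ
4: ✓ CMP  NZCV=1000
5: · ADDGE
6: ✓ SUBCC  r1←0x4a
7: ✓ ADDLE  r2←0x5b

VAL = 0x5b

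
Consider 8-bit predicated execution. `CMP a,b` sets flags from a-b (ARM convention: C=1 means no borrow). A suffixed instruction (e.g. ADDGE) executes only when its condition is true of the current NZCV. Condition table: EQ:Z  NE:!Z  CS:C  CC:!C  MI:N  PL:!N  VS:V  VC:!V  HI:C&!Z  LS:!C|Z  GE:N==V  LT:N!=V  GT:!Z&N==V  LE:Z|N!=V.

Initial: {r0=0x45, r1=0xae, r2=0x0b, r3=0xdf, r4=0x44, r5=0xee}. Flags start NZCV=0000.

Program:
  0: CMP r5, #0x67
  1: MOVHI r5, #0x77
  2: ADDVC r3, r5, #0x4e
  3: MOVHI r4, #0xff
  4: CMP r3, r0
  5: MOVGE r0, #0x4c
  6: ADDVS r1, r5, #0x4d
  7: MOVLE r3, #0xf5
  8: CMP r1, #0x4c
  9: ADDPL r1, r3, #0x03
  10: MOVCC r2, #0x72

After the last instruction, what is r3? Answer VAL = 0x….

[0] flags=1010 → (cmp)
[1] flags=1010 HI?T → r5=0x77
[2] flags=1010 VC?T → r3=0xc5
[3] flags=1010 HI?T → r4=0xff
[4] flags=1010 → (cmp)
[5] flags=1010 GE?F → skip
[6] flags=1010 VS?F → skip
[7] flags=1010 LE?T → r3=0xf5
[8] flags=0011 → (cmp)
[9] flags=0011 PL?T → r1=0xf8
[10] flags=0011 CC?F → skip

VAL = 0xf5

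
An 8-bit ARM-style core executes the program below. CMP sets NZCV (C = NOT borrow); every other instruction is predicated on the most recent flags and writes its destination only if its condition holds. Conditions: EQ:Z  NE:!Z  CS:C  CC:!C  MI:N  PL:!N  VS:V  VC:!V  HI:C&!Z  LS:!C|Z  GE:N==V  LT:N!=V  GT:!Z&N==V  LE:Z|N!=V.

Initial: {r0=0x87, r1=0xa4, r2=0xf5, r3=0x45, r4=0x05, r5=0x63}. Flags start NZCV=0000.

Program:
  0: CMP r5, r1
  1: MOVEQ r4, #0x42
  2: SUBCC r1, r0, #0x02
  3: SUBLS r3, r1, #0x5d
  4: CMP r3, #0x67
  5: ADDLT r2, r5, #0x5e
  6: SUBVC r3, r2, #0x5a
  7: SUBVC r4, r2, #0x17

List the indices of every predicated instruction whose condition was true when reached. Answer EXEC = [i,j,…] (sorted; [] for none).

[0] flags=1001 → (cmp)
[1] flags=1001 EQ?F → skip
[2] flags=1001 CC?T → r1=0x85
[3] flags=1001 LS?T → r3=0x28
[4] flags=1000 → (cmp)
[5] flags=1000 LT?T → r2=0xc1
[6] flags=1000 VC?T → r3=0x67
[7] flags=1000 VC?T → r4=0xaa

EXEC = [2,3,5,6,7]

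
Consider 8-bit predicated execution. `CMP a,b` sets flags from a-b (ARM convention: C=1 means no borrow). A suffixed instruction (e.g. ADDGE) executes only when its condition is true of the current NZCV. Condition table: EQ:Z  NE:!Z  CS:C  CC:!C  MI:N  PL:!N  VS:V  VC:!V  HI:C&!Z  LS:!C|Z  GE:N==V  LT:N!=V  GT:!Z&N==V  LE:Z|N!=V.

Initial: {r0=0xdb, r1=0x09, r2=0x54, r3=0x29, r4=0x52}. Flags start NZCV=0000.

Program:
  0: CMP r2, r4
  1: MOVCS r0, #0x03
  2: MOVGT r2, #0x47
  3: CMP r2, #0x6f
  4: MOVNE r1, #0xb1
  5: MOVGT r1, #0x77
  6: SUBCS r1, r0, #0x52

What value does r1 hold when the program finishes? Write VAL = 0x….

VAL = 0xb1

[0] flags=0010 → (cmp)
[1] flags=0010 CS?T → r0=0x03
[2] flags=0010 GT?T → r2=0x47
[3] flags=1000 → (cmp)
[4] flags=1000 NE?T → r1=0xb1
[5] flags=1000 GT?F → skip
[6] flags=1000 CS?F → skip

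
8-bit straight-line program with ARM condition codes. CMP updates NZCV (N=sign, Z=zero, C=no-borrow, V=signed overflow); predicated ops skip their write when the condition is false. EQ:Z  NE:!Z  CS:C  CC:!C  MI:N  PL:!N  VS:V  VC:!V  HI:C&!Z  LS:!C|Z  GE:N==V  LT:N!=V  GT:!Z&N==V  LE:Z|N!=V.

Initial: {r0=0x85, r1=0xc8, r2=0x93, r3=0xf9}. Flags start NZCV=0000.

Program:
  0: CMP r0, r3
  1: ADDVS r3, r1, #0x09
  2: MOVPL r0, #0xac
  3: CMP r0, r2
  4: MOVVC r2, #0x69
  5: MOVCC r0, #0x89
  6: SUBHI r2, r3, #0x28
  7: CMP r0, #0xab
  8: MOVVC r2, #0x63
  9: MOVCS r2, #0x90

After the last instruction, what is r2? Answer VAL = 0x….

0: ✓ CMP  NZCV=1000
1: · ADDVS
2: · MOVPL
3: ✓ CMP  NZCV=1000
4: ✓ MOVVC  r2←0x69
5: ✓ MOVCC  r0←0x89
6: · SUBHI
7: ✓ CMP  NZCV=1000
8: ✓ MOVVC  r2←0x63
9: · MOVCS

VAL = 0x63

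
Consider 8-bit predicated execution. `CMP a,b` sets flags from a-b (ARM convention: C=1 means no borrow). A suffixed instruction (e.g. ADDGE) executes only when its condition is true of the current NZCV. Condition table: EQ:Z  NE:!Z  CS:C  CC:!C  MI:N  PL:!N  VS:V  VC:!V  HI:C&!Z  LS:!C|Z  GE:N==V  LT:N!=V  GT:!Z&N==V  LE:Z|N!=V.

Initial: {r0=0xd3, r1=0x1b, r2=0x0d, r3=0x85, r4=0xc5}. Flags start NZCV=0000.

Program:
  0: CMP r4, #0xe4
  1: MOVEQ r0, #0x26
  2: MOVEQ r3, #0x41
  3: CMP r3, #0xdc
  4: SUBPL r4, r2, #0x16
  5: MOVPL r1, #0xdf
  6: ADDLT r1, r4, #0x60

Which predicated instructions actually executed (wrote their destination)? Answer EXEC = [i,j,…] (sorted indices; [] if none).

0: ✓ CMP  NZCV=1000
1: · MOVEQ
2: · MOVEQ
3: ✓ CMP  NZCV=1000
4: · SUBPL
5: · MOVPL
6: ✓ ADDLT  r1←0x25

EXEC = [6]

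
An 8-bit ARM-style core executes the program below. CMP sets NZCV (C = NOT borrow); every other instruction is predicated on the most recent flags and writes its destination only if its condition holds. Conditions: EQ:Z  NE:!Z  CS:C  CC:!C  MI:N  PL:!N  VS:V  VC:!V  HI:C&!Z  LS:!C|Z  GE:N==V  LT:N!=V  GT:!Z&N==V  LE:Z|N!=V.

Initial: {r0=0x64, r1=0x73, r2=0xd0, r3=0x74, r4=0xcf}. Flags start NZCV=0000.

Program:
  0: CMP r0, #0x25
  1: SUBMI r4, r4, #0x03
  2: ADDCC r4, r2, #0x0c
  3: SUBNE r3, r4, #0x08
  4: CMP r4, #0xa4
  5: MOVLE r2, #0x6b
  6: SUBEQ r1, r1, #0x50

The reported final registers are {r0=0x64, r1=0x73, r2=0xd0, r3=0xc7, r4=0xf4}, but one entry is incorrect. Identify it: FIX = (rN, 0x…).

0: ✓ CMP  NZCV=0010
1: · SUBMI
2: · ADDCC
3: ✓ SUBNE  r3←0xc7
4: ✓ CMP  NZCV=0010
5: · MOVLE
6: · SUBEQ

FIX = (r4, 0xcf)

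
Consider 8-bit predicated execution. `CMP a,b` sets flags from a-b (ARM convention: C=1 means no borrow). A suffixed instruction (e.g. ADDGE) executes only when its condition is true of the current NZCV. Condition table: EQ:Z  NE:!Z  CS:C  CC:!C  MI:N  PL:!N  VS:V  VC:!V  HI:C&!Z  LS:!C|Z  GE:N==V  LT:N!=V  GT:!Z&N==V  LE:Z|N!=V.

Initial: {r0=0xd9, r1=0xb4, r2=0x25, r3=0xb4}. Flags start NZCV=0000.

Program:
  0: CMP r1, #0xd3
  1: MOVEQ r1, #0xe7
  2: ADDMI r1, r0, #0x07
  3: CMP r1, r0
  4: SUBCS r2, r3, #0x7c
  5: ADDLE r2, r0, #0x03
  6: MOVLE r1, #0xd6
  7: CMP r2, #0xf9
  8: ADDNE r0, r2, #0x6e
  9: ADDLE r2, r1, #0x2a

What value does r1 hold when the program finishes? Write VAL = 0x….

0: ✓ CMP  NZCV=1000
1: · MOVEQ
2: ✓ ADDMI  r1←0xe0
3: ✓ CMP  NZCV=0010
4: ✓ SUBCS  r2←0x38
5: · ADDLE
6: · MOVLE
7: ✓ CMP  NZCV=0000
8: ✓ ADDNE  r0←0xa6
9: · ADDLE

VAL = 0xe0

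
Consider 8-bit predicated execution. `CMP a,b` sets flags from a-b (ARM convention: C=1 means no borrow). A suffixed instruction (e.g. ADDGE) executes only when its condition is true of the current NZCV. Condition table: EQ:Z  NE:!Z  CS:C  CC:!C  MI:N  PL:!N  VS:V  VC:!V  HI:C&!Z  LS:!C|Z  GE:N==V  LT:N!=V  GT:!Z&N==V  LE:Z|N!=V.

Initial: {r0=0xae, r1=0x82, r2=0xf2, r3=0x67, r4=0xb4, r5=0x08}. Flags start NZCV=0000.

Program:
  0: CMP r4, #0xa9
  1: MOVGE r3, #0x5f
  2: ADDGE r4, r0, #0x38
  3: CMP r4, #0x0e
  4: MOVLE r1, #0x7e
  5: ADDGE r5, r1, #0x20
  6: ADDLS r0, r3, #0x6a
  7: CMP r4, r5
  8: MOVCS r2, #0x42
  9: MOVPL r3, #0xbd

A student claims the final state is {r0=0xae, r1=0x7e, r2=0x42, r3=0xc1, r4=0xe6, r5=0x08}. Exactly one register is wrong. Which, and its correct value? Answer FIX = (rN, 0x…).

FIX = (r3, 0x5f)

0: ✓ CMP  NZCV=0010
1: ✓ MOVGE  r3←0x5f
2: ✓ ADDGE  r4←0xe6
3: ✓ CMP  NZCV=1010
4: ✓ MOVLE  r1←0x7e
5: · ADDGE
6: · ADDLS
7: ✓ CMP  NZCV=1010
8: ✓ MOVCS  r2←0x42
9: · MOVPL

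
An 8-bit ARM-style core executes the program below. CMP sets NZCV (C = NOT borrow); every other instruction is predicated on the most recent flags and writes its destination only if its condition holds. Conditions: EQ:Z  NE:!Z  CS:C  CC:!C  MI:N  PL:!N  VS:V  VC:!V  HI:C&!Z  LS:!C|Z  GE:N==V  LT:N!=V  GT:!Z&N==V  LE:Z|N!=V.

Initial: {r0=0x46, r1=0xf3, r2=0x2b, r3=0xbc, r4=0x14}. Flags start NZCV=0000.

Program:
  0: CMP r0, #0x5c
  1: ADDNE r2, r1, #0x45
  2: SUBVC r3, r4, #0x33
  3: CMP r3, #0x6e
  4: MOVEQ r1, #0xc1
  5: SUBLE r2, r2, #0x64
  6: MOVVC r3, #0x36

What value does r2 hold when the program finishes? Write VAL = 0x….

VAL = 0xd4

[0] flags=1000 → (cmp)
[1] flags=1000 NE?T → r2=0x38
[2] flags=1000 VC?T → r3=0xe1
[3] flags=0011 → (cmp)
[4] flags=0011 EQ?F → skip
[5] flags=0011 LE?T → r2=0xd4
[6] flags=0011 VC?F → skip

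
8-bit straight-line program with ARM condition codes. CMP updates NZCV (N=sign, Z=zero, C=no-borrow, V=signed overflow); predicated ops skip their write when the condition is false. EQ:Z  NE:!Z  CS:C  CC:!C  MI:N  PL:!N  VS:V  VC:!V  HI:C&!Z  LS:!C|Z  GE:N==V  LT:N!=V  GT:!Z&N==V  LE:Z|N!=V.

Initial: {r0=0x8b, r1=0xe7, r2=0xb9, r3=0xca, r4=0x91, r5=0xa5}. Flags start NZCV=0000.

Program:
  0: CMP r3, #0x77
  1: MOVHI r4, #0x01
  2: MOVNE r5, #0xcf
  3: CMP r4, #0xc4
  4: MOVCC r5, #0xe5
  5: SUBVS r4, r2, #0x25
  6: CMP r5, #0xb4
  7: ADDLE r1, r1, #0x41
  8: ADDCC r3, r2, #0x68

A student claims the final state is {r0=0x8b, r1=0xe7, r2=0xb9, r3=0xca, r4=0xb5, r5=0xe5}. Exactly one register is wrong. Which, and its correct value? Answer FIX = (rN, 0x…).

FIX = (r4, 0x01)

0: ✓ CMP  NZCV=0011
1: ✓ MOVHI  r4←0x01
2: ✓ MOVNE  r5←0xcf
3: ✓ CMP  NZCV=0000
4: ✓ MOVCC  r5←0xe5
5: · SUBVS
6: ✓ CMP  NZCV=0010
7: · ADDLE
8: · ADDCC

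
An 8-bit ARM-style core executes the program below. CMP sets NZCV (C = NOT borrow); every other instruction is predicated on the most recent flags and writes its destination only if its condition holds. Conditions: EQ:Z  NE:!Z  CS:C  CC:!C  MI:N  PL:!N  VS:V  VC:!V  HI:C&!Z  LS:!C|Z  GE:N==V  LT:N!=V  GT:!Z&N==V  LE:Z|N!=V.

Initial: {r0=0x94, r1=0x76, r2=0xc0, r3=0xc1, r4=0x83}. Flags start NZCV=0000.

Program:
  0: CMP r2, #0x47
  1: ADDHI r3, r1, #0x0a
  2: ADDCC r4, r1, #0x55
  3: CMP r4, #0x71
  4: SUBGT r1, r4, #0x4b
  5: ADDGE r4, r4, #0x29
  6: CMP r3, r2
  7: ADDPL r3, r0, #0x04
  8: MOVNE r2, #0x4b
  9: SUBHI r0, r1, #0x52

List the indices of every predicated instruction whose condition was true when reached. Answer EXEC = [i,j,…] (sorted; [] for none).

EXEC = [1,8]

0: ✓ CMP  NZCV=0011
1: ✓ ADDHI  r3←0x80
2: · ADDCC
3: ✓ CMP  NZCV=0011
4: · SUBGT
5: · ADDGE
6: ✓ CMP  NZCV=1000
7: · ADDPL
8: ✓ MOVNE  r2←0x4b
9: · SUBHI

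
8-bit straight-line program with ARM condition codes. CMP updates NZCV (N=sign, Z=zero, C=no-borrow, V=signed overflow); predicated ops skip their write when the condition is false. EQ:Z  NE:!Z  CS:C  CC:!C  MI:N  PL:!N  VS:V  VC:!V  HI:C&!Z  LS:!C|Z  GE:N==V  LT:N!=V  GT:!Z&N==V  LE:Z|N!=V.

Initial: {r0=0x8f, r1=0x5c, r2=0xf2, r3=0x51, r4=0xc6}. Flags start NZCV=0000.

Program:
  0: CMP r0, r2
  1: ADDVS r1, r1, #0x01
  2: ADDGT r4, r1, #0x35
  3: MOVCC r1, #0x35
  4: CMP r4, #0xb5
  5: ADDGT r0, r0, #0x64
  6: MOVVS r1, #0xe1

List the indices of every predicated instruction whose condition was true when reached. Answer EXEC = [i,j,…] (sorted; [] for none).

EXEC = [3,5]

0: ✓ CMP  NZCV=1000
1: · ADDVS
2: · ADDGT
3: ✓ MOVCC  r1←0x35
4: ✓ CMP  NZCV=0010
5: ✓ ADDGT  r0←0xf3
6: · MOVVS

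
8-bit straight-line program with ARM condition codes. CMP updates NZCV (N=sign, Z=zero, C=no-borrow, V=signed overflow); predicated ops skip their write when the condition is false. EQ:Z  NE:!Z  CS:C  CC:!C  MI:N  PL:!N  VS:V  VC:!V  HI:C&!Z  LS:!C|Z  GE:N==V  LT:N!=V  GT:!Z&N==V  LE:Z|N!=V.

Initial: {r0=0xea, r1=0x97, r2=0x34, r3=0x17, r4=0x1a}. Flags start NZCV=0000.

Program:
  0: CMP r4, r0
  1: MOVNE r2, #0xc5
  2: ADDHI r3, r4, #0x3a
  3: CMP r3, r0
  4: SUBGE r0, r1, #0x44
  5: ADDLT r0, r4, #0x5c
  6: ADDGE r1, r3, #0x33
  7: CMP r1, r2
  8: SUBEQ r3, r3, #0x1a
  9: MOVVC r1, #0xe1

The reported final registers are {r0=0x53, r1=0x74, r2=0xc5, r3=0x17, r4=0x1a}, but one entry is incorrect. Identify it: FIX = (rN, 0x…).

FIX = (r1, 0x4a)

[0] flags=0000 → (cmp)
[1] flags=0000 NE?T → r2=0xc5
[2] flags=0000 HI?F → skip
[3] flags=0000 → (cmp)
[4] flags=0000 GE?T → r0=0x53
[5] flags=0000 LT?F → skip
[6] flags=0000 GE?T → r1=0x4a
[7] flags=1001 → (cmp)
[8] flags=1001 EQ?F → skip
[9] flags=1001 VC?F → skip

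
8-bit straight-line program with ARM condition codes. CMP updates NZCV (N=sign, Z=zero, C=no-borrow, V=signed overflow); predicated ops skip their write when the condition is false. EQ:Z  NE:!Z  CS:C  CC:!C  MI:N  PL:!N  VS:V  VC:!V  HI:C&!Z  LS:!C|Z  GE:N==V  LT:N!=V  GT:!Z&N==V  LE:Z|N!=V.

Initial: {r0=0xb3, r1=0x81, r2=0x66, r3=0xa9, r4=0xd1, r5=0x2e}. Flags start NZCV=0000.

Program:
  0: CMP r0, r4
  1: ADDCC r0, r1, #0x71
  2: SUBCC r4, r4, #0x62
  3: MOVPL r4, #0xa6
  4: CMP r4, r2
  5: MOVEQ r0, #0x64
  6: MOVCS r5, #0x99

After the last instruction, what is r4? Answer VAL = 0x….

VAL = 0x6f

[0] flags=1000 → (cmp)
[1] flags=1000 CC?T → r0=0xf2
[2] flags=1000 CC?T → r4=0x6f
[3] flags=1000 PL?F → skip
[4] flags=0010 → (cmp)
[5] flags=0010 EQ?F → skip
[6] flags=0010 CS?T → r5=0x99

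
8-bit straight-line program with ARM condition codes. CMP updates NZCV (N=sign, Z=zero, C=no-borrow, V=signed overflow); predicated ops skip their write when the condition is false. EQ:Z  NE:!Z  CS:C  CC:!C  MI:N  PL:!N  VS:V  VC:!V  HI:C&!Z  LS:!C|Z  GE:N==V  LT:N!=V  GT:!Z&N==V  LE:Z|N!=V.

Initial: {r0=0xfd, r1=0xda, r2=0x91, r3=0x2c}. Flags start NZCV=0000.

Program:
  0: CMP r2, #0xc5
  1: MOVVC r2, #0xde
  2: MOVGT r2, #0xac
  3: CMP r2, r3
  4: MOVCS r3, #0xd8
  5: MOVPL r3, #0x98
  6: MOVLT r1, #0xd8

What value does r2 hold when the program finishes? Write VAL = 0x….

VAL = 0xde

[0] flags=1000 → (cmp)
[1] flags=1000 VC?T → r2=0xde
[2] flags=1000 GT?F → skip
[3] flags=1010 → (cmp)
[4] flags=1010 CS?T → r3=0xd8
[5] flags=1010 PL?F → skip
[6] flags=1010 LT?T → r1=0xd8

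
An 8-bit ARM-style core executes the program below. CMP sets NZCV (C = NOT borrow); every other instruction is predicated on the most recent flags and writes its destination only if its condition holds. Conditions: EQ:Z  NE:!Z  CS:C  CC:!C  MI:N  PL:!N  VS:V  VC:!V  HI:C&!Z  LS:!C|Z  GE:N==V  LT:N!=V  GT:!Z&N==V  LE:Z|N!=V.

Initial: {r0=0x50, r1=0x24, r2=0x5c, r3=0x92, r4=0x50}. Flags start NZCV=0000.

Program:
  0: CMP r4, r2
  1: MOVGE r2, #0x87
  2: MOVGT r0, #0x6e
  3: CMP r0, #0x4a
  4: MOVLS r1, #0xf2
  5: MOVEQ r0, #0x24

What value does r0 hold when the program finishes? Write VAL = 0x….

VAL = 0x50

0: ✓ CMP  NZCV=1000
1: · MOVGE
2: · MOVGT
3: ✓ CMP  NZCV=0010
4: · MOVLS
5: · MOVEQ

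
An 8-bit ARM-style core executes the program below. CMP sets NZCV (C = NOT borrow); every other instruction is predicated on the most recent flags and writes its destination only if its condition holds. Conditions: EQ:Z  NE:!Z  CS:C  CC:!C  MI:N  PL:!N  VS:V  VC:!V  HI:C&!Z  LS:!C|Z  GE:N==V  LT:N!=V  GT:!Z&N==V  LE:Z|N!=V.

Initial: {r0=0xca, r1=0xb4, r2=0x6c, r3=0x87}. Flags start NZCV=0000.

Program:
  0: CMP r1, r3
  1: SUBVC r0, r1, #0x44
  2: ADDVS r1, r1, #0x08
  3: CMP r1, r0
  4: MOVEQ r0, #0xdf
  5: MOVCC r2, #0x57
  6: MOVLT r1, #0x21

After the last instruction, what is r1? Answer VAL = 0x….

0: ✓ CMP  NZCV=0010
1: ✓ SUBVC  r0←0x70
2: · ADDVS
3: ✓ CMP  NZCV=0011
4: · MOVEQ
5: · MOVCC
6: ✓ MOVLT  r1←0x21

VAL = 0x21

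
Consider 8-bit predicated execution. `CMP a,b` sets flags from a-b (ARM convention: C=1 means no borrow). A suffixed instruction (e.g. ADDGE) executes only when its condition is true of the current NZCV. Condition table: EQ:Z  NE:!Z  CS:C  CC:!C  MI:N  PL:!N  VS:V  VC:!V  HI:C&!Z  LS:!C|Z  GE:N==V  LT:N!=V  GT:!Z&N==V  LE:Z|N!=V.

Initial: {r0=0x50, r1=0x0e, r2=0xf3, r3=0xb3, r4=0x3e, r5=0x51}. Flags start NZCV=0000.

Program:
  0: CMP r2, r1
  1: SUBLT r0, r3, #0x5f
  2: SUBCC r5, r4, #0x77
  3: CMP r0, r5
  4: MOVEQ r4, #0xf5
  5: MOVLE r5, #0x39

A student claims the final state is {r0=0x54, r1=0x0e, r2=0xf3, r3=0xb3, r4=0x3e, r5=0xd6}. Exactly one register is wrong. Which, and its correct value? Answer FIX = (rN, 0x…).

FIX = (r5, 0x51)

0: ✓ CMP  NZCV=1010
1: ✓ SUBLT  r0←0x54
2: · SUBCC
3: ✓ CMP  NZCV=0010
4: · MOVEQ
5: · MOVLE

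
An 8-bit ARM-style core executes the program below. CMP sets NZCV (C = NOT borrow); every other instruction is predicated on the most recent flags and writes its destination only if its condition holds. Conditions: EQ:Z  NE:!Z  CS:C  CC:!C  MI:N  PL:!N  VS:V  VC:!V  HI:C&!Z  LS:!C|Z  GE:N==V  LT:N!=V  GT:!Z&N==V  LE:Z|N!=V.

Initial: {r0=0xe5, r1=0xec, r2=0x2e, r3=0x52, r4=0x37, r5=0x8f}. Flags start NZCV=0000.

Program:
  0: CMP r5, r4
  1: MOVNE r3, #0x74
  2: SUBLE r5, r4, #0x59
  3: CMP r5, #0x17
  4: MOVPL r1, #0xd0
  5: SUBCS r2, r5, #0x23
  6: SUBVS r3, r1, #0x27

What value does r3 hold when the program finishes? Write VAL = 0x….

[0] flags=0011 → (cmp)
[1] flags=0011 NE?T → r3=0x74
[2] flags=0011 LE?T → r5=0xde
[3] flags=1010 → (cmp)
[4] flags=1010 PL?F → skip
[5] flags=1010 CS?T → r2=0xbb
[6] flags=1010 VS?F → skip

VAL = 0x74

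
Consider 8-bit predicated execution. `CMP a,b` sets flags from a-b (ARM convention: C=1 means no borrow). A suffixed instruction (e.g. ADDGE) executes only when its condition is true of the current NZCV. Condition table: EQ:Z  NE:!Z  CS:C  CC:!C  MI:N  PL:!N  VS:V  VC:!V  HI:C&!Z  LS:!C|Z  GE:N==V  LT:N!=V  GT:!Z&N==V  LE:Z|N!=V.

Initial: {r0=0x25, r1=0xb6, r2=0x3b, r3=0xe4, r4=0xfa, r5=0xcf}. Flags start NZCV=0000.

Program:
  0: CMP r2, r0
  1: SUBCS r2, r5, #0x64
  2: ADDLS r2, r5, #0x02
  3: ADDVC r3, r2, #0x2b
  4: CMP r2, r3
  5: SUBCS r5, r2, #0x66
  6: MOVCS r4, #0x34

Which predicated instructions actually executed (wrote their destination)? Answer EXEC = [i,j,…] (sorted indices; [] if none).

EXEC = [1,3]

0: ✓ CMP  NZCV=0010
1: ✓ SUBCS  r2←0x6b
2: · ADDLS
3: ✓ ADDVC  r3←0x96
4: ✓ CMP  NZCV=1001
5: · SUBCS
6: · MOVCS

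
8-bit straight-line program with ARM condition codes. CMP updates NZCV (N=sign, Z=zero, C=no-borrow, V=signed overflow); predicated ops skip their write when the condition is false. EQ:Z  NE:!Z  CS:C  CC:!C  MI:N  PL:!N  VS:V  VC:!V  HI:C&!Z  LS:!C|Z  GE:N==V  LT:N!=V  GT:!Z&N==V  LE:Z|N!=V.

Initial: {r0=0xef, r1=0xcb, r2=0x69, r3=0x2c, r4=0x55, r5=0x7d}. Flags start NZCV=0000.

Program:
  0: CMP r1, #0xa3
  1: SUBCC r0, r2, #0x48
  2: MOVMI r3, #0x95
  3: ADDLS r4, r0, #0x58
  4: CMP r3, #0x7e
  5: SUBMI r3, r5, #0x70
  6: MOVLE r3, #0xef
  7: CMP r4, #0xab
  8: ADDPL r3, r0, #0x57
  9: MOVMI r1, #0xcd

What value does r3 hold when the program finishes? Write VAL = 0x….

[0] flags=0010 → (cmp)
[1] flags=0010 CC?F → skip
[2] flags=0010 MI?F → skip
[3] flags=0010 LS?F → skip
[4] flags=1000 → (cmp)
[5] flags=1000 MI?T → r3=0x0d
[6] flags=1000 LE?T → r3=0xef
[7] flags=1001 → (cmp)
[8] flags=1001 PL?F → skip
[9] flags=1001 MI?T → r1=0xcd

VAL = 0xef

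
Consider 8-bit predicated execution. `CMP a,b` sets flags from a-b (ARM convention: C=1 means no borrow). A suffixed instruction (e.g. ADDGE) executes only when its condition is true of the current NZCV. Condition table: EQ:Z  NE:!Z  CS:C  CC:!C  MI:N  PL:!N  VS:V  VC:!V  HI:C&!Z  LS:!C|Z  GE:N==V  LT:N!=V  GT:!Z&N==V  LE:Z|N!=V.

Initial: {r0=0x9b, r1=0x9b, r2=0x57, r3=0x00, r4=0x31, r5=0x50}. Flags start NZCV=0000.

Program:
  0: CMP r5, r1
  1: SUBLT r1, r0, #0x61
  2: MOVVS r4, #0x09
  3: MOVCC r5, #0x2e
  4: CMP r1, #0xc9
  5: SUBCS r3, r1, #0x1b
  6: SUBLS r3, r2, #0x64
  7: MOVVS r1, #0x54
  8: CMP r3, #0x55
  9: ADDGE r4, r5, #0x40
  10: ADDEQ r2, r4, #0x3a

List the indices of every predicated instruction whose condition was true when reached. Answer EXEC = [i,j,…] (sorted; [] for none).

0: ✓ CMP  NZCV=1001
1: · SUBLT
2: ✓ MOVVS  r4←0x09
3: ✓ MOVCC  r5←0x2e
4: ✓ CMP  NZCV=1000
5: · SUBCS
6: ✓ SUBLS  r3←0xf3
7: · MOVVS
8: ✓ CMP  NZCV=1010
9: · ADDGE
10: · ADDEQ

EXEC = [2,3,6]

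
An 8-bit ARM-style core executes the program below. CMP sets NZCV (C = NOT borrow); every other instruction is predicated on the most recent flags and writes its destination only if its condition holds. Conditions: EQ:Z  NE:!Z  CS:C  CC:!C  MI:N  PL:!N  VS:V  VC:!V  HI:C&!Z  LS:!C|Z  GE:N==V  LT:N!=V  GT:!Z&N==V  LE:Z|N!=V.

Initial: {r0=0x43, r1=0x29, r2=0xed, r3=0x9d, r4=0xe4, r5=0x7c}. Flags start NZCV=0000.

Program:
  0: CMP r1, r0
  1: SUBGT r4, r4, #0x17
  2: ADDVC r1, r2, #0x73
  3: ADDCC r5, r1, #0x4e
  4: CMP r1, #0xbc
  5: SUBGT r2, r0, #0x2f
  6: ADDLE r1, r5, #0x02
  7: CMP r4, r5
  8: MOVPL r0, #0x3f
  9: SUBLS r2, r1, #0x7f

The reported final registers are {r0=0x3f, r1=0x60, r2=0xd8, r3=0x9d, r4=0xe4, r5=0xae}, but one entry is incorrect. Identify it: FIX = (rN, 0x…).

FIX = (r2, 0x14)

0: ✓ CMP  NZCV=1000
1: · SUBGT
2: ✓ ADDVC  r1←0x60
3: ✓ ADDCC  r5←0xae
4: ✓ CMP  NZCV=1001
5: ✓ SUBGT  r2←0x14
6: · ADDLE
7: ✓ CMP  NZCV=0010
8: ✓ MOVPL  r0←0x3f
9: · SUBLS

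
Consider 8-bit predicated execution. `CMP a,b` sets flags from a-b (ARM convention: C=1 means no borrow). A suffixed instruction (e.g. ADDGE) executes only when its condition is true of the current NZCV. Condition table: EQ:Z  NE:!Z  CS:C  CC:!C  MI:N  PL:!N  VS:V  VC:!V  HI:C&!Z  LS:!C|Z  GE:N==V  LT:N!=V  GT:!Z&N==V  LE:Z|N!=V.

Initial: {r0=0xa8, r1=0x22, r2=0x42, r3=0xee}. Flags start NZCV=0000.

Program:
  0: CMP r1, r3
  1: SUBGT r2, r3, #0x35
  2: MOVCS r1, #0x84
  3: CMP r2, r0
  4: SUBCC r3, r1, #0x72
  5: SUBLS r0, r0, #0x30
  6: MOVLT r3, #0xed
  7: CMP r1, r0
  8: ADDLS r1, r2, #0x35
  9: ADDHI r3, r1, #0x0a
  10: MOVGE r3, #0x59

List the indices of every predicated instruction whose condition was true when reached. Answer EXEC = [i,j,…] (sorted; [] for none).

[0] flags=0000 → (cmp)
[1] flags=0000 GT?T → r2=0xb9
[2] flags=0000 CS?F → skip
[3] flags=0010 → (cmp)
[4] flags=0010 CC?F → skip
[5] flags=0010 LS?F → skip
[6] flags=0010 LT?F → skip
[7] flags=0000 → (cmp)
[8] flags=0000 LS?T → r1=0xee
[9] flags=0000 HI?F → skip
[10] flags=0000 GE?T → r3=0x59

EXEC = [1,8,10]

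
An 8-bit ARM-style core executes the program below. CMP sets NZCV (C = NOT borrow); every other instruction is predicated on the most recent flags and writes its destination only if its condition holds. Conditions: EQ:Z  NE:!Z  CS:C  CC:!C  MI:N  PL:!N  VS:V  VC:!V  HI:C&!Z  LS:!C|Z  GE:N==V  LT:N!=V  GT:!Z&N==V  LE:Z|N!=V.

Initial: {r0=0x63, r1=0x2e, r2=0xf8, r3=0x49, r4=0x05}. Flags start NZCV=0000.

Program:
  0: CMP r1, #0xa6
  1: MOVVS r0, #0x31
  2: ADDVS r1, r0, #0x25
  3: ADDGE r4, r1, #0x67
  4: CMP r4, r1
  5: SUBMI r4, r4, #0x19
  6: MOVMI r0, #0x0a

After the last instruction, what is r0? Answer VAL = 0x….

0: ✓ CMP  NZCV=1001
1: ✓ MOVVS  r0←0x31
2: ✓ ADDVS  r1←0x56
3: ✓ ADDGE  r4←0xbd
4: ✓ CMP  NZCV=0011
5: · SUBMI
6: · MOVMI

VAL = 0x31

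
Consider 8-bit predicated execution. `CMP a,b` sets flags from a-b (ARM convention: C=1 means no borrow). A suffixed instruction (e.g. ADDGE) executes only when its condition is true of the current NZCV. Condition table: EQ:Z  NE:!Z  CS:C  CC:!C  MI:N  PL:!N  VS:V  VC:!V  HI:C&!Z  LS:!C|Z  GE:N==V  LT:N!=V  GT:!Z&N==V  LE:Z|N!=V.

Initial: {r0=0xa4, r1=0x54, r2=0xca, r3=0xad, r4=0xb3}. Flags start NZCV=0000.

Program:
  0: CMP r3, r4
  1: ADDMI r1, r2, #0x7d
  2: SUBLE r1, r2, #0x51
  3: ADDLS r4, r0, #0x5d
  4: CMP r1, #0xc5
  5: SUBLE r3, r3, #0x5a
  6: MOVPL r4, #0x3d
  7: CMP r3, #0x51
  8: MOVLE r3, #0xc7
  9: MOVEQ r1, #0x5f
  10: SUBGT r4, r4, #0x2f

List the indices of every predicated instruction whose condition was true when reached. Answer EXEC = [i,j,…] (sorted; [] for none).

EXEC = [1,2,3,8]

0: ✓ CMP  NZCV=1000
1: ✓ ADDMI  r1←0x47
2: ✓ SUBLE  r1←0x79
3: ✓ ADDLS  r4←0x01
4: ✓ CMP  NZCV=1001
5: · SUBLE
6: · MOVPL
7: ✓ CMP  NZCV=0011
8: ✓ MOVLE  r3←0xc7
9: · MOVEQ
10: · SUBGT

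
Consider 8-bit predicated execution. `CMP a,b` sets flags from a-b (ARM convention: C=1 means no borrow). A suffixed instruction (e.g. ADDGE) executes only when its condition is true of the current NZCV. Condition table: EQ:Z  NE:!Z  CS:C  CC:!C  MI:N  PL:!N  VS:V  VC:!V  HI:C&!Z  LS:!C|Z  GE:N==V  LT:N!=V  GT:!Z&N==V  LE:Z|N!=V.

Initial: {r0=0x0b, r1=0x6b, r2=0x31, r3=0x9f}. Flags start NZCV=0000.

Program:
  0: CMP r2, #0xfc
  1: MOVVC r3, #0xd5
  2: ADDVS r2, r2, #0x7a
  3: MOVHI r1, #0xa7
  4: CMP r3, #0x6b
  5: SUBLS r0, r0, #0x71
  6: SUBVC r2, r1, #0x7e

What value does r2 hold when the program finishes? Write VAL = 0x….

0: ✓ CMP  NZCV=0000
1: ✓ MOVVC  r3←0xd5
2: · ADDVS
3: · MOVHI
4: ✓ CMP  NZCV=0011
5: · SUBLS
6: · SUBVC

VAL = 0x31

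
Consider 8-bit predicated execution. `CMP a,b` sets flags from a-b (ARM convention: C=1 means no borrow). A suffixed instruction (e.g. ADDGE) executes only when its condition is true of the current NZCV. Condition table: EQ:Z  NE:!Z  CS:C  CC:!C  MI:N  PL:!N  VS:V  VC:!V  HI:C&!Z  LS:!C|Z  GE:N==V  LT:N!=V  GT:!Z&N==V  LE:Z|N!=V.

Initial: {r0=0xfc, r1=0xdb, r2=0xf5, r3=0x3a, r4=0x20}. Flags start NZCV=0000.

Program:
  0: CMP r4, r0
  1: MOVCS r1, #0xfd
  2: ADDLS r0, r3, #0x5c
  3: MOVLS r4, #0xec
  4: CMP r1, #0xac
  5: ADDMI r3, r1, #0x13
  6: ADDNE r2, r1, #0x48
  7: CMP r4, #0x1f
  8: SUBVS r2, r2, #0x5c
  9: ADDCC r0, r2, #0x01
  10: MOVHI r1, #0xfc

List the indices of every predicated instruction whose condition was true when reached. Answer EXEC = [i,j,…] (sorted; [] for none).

EXEC = [2,3,6,10]

0: ✓ CMP  NZCV=0000
1: · MOVCS
2: ✓ ADDLS  r0←0x96
3: ✓ MOVLS  r4←0xec
4: ✓ CMP  NZCV=0010
5: · ADDMI
6: ✓ ADDNE  r2←0x23
7: ✓ CMP  NZCV=1010
8: · SUBVS
9: · ADDCC
10: ✓ MOVHI  r1←0xfc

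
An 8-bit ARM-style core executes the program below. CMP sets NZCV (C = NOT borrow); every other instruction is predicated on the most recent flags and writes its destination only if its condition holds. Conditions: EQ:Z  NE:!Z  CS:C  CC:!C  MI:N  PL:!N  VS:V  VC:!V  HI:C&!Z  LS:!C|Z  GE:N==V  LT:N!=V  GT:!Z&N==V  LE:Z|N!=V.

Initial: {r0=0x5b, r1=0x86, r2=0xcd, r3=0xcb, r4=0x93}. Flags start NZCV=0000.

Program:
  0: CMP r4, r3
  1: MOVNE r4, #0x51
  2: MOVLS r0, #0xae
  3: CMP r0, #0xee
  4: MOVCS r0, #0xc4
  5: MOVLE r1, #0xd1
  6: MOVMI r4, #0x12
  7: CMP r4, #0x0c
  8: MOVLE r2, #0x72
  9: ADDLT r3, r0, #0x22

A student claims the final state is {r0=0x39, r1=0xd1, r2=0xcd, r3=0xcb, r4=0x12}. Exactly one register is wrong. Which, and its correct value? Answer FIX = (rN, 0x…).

0: ✓ CMP  NZCV=1000
1: ✓ MOVNE  r4←0x51
2: ✓ MOVLS  r0←0xae
3: ✓ CMP  NZCV=1000
4: · MOVCS
5: ✓ MOVLE  r1←0xd1
6: ✓ MOVMI  r4←0x12
7: ✓ CMP  NZCV=0010
8: · MOVLE
9: · ADDLT

FIX = (r0, 0xae)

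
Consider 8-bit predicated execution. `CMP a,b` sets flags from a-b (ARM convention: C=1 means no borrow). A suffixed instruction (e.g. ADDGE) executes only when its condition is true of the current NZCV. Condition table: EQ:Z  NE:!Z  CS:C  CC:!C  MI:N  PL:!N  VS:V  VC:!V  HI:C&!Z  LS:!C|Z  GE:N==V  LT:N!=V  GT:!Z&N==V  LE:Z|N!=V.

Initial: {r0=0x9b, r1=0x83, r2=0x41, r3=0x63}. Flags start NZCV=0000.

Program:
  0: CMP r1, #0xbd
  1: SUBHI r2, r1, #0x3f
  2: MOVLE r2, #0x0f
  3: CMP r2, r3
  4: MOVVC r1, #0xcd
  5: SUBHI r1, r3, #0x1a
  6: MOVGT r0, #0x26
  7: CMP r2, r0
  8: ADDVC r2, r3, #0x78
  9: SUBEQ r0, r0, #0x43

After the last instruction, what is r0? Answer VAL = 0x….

VAL = 0x9b

0: ✓ CMP  NZCV=1000
1: · SUBHI
2: ✓ MOVLE  r2←0x0f
3: ✓ CMP  NZCV=1000
4: ✓ MOVVC  r1←0xcd
5: · SUBHI
6: · MOVGT
7: ✓ CMP  NZCV=0000
8: ✓ ADDVC  r2←0xdb
9: · SUBEQ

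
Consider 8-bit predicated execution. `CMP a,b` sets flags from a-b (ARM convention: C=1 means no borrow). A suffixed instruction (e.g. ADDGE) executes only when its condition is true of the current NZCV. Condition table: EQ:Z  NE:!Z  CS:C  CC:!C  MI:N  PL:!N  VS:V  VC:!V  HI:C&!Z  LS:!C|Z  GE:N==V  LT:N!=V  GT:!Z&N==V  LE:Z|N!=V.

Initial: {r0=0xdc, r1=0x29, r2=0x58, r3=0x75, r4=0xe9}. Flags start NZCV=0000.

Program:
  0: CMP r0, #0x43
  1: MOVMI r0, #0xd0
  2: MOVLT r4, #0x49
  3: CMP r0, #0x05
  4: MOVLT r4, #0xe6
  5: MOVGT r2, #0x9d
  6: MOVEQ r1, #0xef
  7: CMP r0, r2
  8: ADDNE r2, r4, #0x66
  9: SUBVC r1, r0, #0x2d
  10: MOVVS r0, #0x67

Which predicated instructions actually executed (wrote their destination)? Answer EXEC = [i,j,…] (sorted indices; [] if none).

EXEC = [1,2,4,8,10]

[0] flags=1010 → (cmp)
[1] flags=1010 MI?T → r0=0xd0
[2] flags=1010 LT?T → r4=0x49
[3] flags=1010 → (cmp)
[4] flags=1010 LT?T → r4=0xe6
[5] flags=1010 GT?F → skip
[6] flags=1010 EQ?F → skip
[7] flags=0011 → (cmp)
[8] flags=0011 NE?T → r2=0x4c
[9] flags=0011 VC?F → skip
[10] flags=0011 VS?T → r0=0x67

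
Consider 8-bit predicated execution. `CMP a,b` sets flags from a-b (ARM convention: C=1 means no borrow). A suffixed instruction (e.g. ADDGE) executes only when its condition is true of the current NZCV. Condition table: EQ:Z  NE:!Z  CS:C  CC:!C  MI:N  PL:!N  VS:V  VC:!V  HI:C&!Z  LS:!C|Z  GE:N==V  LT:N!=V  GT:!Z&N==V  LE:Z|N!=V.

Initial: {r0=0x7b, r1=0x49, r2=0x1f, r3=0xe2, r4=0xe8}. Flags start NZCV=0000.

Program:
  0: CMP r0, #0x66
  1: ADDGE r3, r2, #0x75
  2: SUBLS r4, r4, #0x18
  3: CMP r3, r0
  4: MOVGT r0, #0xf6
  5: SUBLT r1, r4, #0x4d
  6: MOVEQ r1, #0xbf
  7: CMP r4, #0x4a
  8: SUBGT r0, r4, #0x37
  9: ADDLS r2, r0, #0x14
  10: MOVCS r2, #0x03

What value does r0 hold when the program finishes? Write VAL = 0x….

VAL = 0x7b

[0] flags=0010 → (cmp)
[1] flags=0010 GE?T → r3=0x94
[2] flags=0010 LS?F → skip
[3] flags=0011 → (cmp)
[4] flags=0011 GT?F → skip
[5] flags=0011 LT?T → r1=0x9b
[6] flags=0011 EQ?F → skip
[7] flags=1010 → (cmp)
[8] flags=1010 GT?F → skip
[9] flags=1010 LS?F → skip
[10] flags=1010 CS?T → r2=0x03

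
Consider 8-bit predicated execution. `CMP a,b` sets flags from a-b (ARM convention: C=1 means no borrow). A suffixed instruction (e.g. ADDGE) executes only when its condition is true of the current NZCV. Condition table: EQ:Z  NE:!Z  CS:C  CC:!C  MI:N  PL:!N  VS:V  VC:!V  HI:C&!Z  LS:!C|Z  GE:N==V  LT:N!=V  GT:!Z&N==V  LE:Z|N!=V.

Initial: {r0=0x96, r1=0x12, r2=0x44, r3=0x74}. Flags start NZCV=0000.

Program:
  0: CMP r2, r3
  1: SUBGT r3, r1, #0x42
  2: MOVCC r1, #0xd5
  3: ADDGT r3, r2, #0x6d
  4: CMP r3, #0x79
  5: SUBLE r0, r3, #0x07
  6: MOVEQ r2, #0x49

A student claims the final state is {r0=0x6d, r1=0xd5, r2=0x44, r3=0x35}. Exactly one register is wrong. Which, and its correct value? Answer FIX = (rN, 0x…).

0: ✓ CMP  NZCV=1000
1: · SUBGT
2: ✓ MOVCC  r1←0xd5
3: · ADDGT
4: ✓ CMP  NZCV=1000
5: ✓ SUBLE  r0←0x6d
6: · MOVEQ

FIX = (r3, 0x74)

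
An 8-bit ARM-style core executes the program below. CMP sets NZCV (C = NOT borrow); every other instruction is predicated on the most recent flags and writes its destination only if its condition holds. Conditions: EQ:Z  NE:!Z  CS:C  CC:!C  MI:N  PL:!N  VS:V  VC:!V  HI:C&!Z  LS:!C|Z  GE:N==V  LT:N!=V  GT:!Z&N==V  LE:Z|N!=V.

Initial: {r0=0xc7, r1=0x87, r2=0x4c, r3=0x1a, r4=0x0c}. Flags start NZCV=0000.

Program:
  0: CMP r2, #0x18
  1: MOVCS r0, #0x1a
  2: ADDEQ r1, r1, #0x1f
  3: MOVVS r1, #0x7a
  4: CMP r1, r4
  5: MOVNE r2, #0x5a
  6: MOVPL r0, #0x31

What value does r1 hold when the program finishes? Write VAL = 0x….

0: ✓ CMP  NZCV=0010
1: ✓ MOVCS  r0←0x1a
2: · ADDEQ
3: · MOVVS
4: ✓ CMP  NZCV=0011
5: ✓ MOVNE  r2←0x5a
6: ✓ MOVPL  r0←0x31

VAL = 0x87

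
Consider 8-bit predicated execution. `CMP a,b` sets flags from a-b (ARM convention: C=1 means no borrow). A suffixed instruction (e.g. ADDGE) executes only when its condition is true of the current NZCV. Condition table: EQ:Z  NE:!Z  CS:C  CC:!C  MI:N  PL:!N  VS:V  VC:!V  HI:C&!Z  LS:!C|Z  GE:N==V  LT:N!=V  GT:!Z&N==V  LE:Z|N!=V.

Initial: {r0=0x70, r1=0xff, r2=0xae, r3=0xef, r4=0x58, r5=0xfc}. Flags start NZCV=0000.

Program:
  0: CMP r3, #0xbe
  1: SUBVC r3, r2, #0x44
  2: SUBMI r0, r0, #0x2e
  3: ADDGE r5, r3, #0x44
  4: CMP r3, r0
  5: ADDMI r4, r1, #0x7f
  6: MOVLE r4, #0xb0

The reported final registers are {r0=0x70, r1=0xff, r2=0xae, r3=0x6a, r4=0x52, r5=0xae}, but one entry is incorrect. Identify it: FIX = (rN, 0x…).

0: ✓ CMP  NZCV=0010
1: ✓ SUBVC  r3←0x6a
2: · SUBMI
3: ✓ ADDGE  r5←0xae
4: ✓ CMP  NZCV=1000
5: ✓ ADDMI  r4←0x7e
6: ✓ MOVLE  r4←0xb0

FIX = (r4, 0xb0)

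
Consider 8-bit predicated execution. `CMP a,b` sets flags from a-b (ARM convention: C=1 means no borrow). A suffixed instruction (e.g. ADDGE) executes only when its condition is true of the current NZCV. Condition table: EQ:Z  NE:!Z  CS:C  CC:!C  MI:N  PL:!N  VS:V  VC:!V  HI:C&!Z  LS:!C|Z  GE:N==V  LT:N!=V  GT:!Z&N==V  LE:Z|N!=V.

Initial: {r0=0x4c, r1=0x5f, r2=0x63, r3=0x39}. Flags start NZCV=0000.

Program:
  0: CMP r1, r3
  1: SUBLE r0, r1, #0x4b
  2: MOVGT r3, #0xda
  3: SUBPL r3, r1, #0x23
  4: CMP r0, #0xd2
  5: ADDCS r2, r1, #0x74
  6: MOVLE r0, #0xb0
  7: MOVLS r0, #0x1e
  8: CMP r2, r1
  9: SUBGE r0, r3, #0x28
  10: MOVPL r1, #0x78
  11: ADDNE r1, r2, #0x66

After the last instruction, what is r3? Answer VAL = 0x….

[0] flags=0010 → (cmp)
[1] flags=0010 LE?F → skip
[2] flags=0010 GT?T → r3=0xda
[3] flags=0010 PL?T → r3=0x3c
[4] flags=0000 → (cmp)
[5] flags=0000 CS?F → skip
[6] flags=0000 LE?F → skip
[7] flags=0000 LS?T → r0=0x1e
[8] flags=0010 → (cmp)
[9] flags=0010 GE?T → r0=0x14
[10] flags=0010 PL?T → r1=0x78
[11] flags=0010 NE?T → r1=0xc9

VAL = 0x3c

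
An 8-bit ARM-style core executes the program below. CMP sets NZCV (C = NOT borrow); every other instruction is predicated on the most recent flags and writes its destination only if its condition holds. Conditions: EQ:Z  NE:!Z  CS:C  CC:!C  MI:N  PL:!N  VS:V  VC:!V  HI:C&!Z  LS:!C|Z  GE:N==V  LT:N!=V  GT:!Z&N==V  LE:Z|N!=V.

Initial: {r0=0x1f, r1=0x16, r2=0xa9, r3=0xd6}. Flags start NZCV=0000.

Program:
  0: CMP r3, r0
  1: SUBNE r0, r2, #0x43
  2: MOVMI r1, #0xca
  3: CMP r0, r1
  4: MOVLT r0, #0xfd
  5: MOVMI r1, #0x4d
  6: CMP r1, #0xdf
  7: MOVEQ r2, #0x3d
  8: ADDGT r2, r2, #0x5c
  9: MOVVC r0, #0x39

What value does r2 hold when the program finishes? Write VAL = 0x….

VAL = 0x05

[0] flags=1010 → (cmp)
[1] flags=1010 NE?T → r0=0x66
[2] flags=1010 MI?T → r1=0xca
[3] flags=1001 → (cmp)
[4] flags=1001 LT?F → skip
[5] flags=1001 MI?T → r1=0x4d
[6] flags=0000 → (cmp)
[7] flags=0000 EQ?F → skip
[8] flags=0000 GT?T → r2=0x05
[9] flags=0000 VC?T → r0=0x39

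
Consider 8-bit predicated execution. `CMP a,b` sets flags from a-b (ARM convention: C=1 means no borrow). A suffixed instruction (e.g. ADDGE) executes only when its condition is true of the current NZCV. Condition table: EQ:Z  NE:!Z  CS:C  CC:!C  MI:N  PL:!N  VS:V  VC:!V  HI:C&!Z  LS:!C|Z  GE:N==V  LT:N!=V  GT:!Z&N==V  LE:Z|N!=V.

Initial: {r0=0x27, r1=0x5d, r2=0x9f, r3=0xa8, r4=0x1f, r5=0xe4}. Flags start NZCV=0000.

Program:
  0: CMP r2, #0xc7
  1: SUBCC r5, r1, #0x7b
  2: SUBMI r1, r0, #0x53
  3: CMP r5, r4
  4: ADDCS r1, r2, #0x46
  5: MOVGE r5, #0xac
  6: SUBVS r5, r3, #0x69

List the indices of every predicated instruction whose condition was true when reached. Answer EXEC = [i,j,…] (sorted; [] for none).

[0] flags=1000 → (cmp)
[1] flags=1000 CC?T → r5=0xe2
[2] flags=1000 MI?T → r1=0xd4
[3] flags=1010 → (cmp)
[4] flags=1010 CS?T → r1=0xe5
[5] flags=1010 GE?F → skip
[6] flags=1010 VS?F → skip

EXEC = [1,2,4]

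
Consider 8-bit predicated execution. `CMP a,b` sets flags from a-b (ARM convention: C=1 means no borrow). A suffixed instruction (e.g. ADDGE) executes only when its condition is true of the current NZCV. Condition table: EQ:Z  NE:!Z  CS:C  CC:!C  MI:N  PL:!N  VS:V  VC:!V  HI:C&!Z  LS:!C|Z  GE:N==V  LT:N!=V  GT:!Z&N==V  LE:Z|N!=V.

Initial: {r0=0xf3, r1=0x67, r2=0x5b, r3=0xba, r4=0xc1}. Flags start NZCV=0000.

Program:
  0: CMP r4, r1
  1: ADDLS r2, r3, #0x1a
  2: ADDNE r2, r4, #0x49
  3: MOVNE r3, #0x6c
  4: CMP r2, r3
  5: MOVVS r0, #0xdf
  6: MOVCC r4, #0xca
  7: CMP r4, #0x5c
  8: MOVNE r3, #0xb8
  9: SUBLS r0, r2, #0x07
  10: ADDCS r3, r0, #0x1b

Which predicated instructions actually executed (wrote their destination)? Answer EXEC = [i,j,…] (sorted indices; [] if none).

[0] flags=0011 → (cmp)
[1] flags=0011 LS?F → skip
[2] flags=0011 NE?T → r2=0x0a
[3] flags=0011 NE?T → r3=0x6c
[4] flags=1000 → (cmp)
[5] flags=1000 VS?F → skip
[6] flags=1000 CC?T → r4=0xca
[7] flags=0011 → (cmp)
[8] flags=0011 NE?T → r3=0xb8
[9] flags=0011 LS?F → skip
[10] flags=0011 CS?T → r3=0x0e

EXEC = [2,3,6,8,10]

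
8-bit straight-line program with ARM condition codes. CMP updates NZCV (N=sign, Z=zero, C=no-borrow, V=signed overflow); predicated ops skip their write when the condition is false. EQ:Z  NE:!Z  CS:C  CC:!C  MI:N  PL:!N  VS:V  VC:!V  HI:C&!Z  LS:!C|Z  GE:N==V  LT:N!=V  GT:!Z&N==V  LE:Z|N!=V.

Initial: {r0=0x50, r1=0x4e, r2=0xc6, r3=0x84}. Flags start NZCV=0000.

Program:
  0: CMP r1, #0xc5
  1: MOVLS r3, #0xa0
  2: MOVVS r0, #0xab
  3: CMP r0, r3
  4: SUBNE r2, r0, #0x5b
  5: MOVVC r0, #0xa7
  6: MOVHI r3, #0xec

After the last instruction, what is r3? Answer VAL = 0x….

[0] flags=1001 → (cmp)
[1] flags=1001 LS?T → r3=0xa0
[2] flags=1001 VS?T → r0=0xab
[3] flags=0010 → (cmp)
[4] flags=0010 NE?T → r2=0x50
[5] flags=0010 VC?T → r0=0xa7
[6] flags=0010 HI?T → r3=0xec

VAL = 0xec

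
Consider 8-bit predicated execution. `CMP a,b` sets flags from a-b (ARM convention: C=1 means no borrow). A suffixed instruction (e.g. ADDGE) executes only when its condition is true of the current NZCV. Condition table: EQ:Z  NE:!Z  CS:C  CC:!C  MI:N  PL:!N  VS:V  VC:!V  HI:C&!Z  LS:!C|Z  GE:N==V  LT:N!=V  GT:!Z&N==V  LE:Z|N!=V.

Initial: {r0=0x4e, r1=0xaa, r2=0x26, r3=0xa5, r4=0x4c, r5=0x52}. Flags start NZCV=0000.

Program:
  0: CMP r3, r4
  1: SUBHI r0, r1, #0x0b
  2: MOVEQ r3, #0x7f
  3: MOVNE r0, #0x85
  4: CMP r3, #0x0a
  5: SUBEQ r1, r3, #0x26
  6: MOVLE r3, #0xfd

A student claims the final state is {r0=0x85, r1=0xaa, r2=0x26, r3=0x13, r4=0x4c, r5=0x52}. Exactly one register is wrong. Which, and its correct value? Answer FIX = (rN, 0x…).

FIX = (r3, 0xfd)

[0] flags=0011 → (cmp)
[1] flags=0011 HI?T → r0=0x9f
[2] flags=0011 EQ?F → skip
[3] flags=0011 NE?T → r0=0x85
[4] flags=1010 → (cmp)
[5] flags=1010 EQ?F → skip
[6] flags=1010 LE?T → r3=0xfd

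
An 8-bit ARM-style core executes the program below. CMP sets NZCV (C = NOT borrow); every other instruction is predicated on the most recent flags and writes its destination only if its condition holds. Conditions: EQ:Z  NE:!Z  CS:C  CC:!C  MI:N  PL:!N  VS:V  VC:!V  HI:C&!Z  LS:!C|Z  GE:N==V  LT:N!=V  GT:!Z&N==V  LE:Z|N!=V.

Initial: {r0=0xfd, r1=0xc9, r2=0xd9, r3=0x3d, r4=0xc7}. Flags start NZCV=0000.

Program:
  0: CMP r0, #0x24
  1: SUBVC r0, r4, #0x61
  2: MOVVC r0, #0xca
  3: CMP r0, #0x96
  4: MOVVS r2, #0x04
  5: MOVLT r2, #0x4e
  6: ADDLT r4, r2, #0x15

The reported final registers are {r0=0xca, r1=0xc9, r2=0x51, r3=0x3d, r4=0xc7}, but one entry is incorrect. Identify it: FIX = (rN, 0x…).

FIX = (r2, 0xd9)

[0] flags=1010 → (cmp)
[1] flags=1010 VC?T → r0=0x66
[2] flags=1010 VC?T → r0=0xca
[3] flags=0010 → (cmp)
[4] flags=0010 VS?F → skip
[5] flags=0010 LT?F → skip
[6] flags=0010 LT?F → skip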